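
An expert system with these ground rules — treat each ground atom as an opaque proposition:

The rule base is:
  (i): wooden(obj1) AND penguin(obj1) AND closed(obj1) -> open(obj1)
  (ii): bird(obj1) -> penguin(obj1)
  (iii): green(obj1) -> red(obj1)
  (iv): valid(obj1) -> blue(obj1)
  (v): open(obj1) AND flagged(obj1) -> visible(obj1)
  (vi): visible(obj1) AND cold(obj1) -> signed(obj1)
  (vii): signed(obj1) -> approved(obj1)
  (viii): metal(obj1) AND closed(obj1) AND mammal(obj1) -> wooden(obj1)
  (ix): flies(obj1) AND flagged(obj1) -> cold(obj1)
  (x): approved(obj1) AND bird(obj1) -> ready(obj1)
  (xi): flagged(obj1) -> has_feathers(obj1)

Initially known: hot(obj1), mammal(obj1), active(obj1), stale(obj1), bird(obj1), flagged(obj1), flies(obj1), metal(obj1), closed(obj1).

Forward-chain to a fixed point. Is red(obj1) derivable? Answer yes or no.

no

Round 1: (ii) [bird(obj1) -> penguin(obj1)]; (viii) [metal(obj1) AND closed(obj1) AND mammal(obj1) -> wooden(obj1)]; (ix) [flies(obj1) AND flagged(obj1) -> cold(obj1)]; (xi) [flagged(obj1) -> has_feathers(obj1)]. Adds penguin(obj1), wooden(obj1), cold(obj1), has_feathers(obj1).
Round 2: (i) [wooden(obj1) AND penguin(obj1) AND closed(obj1) -> open(obj1)]. Adds open(obj1).
Round 3: (v) [open(obj1) AND flagged(obj1) -> visible(obj1)]. Adds visible(obj1).
Round 4: (vi) [visible(obj1) AND cold(obj1) -> signed(obj1)]. Adds signed(obj1).
Round 5: (vii) [signed(obj1) -> approved(obj1)]. Adds approved(obj1).
Round 6: (x) [approved(obj1) AND bird(obj1) -> ready(obj1)]. Adds ready(obj1).
Fixed point reached. red(obj1) is concluded only by (iii); (iii) needs green(obj1) (never derived).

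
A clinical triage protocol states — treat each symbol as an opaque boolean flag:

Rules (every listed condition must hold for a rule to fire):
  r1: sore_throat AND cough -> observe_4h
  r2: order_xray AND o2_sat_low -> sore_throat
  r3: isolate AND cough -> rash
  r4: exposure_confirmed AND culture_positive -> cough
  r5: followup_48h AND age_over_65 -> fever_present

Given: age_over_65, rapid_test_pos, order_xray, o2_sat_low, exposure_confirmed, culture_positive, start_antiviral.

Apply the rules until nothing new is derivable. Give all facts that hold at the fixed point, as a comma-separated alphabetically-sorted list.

Round 1 fires r2, r4, giving sore_throat, cough.
Round 2 fires r1, giving observe_4h.

age_over_65, cough, culture_positive, exposure_confirmed, o2_sat_low, observe_4h, order_xray, rapid_test_pos, sore_throat, start_antiviral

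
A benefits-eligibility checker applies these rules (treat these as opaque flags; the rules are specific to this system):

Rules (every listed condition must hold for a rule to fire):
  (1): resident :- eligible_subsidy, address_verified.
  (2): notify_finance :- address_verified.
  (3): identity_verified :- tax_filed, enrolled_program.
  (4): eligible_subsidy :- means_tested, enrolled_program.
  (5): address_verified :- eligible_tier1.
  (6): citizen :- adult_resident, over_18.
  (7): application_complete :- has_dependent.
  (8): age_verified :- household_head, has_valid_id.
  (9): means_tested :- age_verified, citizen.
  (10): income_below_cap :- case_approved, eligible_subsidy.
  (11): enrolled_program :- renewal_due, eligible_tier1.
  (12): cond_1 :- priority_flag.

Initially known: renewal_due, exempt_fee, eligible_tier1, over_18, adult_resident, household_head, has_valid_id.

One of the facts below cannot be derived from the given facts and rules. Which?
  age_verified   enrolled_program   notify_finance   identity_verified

Round 1: (5) [address_verified :- eligible_tier1.]; (6) [citizen :- adult_resident, over_18.]; (8) [age_verified :- household_head, has_valid_id.]; (11) [enrolled_program :- renewal_due, eligible_tier1.]. Adds address_verified, citizen, age_verified, enrolled_program.
Round 2: (2) [notify_finance :- address_verified.]; (9) [means_tested :- age_verified, citizen.]. Adds notify_finance, means_tested.
Round 3: (4) [eligible_subsidy :- means_tested, enrolled_program.]. Adds eligible_subsidy.
Round 4: (1) [resident :- eligible_subsidy, address_verified.]. Adds resident.
Derived: notify_finance (round 2), enrolled_program (round 1), age_verified (round 1). identity_verified never appears in any round.

identity_verified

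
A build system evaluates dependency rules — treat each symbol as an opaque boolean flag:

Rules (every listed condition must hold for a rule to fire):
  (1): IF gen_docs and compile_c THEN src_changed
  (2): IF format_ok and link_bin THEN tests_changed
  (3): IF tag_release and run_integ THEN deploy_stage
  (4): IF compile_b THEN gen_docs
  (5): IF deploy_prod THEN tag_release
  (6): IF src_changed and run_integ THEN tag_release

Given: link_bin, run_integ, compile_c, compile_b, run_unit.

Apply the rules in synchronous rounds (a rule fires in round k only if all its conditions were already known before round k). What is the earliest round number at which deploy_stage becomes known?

Round 1 fires (4), giving gen_docs.
Round 2 fires (1), giving src_changed.
Round 3 fires (6), giving tag_release.
Round 4 fires (3), giving deploy_stage.
deploy_stage first appears in round 4.

4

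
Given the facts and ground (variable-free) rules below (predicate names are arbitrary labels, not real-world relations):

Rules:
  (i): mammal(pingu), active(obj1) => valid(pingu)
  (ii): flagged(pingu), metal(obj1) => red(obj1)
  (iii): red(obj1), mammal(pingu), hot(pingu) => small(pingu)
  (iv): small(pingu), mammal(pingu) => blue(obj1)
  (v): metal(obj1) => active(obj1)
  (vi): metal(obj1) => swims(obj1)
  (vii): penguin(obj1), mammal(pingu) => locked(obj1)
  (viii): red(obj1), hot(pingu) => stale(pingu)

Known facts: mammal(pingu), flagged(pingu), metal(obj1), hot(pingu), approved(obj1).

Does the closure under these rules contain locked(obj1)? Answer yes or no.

Round 1 fires (ii), (v), (vi), giving red(obj1), active(obj1), swims(obj1).
Round 2 fires (i), (iii), (viii), giving valid(pingu), small(pingu), stale(pingu).
Round 3 fires (iv), giving blue(obj1).
Fixed point reached. locked(obj1) is concluded only by (vii); (vii) needs penguin(obj1) (never derived).

no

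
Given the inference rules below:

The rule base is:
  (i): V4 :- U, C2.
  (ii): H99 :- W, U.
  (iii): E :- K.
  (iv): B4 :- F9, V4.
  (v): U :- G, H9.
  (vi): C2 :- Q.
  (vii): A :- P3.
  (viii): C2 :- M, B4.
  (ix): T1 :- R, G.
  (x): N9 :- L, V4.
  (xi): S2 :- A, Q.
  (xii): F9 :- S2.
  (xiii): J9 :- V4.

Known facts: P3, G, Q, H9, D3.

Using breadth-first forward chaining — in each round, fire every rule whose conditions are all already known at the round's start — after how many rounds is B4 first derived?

Round 1 fires (v), (vi), (vii), giving U, C2, A.
Round 2 fires (i), (xi), giving V4, S2.
Round 3 fires (xii), (xiii), giving F9, J9.
Round 4 fires (iv), giving B4.
B4 first appears in round 4.

4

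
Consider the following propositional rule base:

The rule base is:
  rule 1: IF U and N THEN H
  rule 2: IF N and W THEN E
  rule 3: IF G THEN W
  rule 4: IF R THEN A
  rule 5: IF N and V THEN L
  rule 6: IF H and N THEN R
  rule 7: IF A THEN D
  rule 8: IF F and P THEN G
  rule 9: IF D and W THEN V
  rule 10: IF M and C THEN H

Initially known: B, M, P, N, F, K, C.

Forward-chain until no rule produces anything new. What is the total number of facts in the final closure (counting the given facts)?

16

Round 1: rule 8 [IF F and P THEN G]; rule 10 [IF M and C THEN H]. New: G, H.
Round 2: rule 3 [IF G THEN W]; rule 6 [IF H and N THEN R]. New: W, R.
Round 3: rule 2 [IF N and W THEN E]; rule 4 [IF R THEN A]. New: E, A.
Round 4: rule 7 [IF A THEN D]. New: D.
Round 5: rule 9 [IF D and W THEN V]. New: V.
Round 6: rule 5 [IF N and V THEN L]. New: L.
Closure: {A, B, C, D, E, F, G, H, K, L, M, N, P, R, V, W} — 16 facts.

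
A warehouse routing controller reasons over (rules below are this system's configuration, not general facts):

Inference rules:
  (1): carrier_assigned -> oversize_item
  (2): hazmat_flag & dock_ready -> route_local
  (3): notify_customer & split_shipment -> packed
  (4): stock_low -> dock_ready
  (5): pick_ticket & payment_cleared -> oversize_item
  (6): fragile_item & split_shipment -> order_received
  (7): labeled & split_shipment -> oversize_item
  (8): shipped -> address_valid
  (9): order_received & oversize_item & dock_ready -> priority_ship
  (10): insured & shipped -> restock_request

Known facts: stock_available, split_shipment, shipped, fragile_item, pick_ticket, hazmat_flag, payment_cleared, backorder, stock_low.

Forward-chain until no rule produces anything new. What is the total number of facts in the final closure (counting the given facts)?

15

Round 1 fires (4), (5), (6), (8), giving dock_ready, oversize_item, order_received, address_valid.
Round 2 fires (2), (9), giving route_local, priority_ship.
Closure: {address_valid, backorder, dock_ready, fragile_item, hazmat_flag, order_received, oversize_item, payment_cleared, pick_ticket, priority_ship, route_local, shipped, split_shipment, stock_available, stock_low} — 15 facts.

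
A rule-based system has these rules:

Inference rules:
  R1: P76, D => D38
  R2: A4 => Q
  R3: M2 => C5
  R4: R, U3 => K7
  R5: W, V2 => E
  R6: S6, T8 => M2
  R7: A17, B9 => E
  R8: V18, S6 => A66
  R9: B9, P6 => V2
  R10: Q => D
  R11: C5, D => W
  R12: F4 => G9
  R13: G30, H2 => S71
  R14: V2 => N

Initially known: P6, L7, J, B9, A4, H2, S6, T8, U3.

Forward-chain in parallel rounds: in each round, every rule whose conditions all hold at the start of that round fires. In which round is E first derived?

Round 1 — R2, R6, R9, derive Q, M2, V2.
Round 2 — R3, R10, R14, derive C5, D, N.
Round 3 — R11, derive W.
Round 4 — R5, derive E.
E first appears in round 4.

4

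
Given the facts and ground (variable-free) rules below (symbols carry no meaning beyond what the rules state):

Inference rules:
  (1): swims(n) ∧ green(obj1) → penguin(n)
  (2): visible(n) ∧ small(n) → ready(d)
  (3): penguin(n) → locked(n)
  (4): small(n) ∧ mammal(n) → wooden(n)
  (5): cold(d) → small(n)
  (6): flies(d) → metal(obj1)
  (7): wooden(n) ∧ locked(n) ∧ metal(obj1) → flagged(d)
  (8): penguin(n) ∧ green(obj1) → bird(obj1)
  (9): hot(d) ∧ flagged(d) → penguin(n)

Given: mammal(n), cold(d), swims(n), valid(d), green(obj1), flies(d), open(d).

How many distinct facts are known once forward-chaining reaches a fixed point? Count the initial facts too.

Round 1: (1) [swims(n) ∧ green(obj1) → penguin(n)]; (5) [cold(d) → small(n)]; (6) [flies(d) → metal(obj1)]. New: penguin(n), small(n), metal(obj1).
Round 2: (3) [penguin(n) → locked(n)]; (4) [small(n) ∧ mammal(n) → wooden(n)]; (8) [penguin(n) ∧ green(obj1) → bird(obj1)]. New: locked(n), wooden(n), bird(obj1).
Round 3: (7) [wooden(n) ∧ locked(n) ∧ metal(obj1) → flagged(d)]. New: flagged(d).
Closure: {bird(obj1), cold(d), flagged(d), flies(d), green(obj1), locked(n), mammal(n), metal(obj1), open(d), penguin(n), small(n), swims(n), valid(d), wooden(n)} — 14 facts.

14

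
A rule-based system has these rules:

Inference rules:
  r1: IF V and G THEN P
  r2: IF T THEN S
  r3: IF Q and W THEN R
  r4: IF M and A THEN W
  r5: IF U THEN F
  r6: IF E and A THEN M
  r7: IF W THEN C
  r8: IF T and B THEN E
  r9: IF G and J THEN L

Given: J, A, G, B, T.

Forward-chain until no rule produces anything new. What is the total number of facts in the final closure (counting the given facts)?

[1] r2 [IF T THEN S]; r8 [IF T and B THEN E]; r9 [IF G and J THEN L]. ⇒ new: S, E, L.
[2] r6 [IF E and A THEN M]. ⇒ new: M.
[3] r4 [IF M and A THEN W]. ⇒ new: W.
[4] r7 [IF W THEN C]. ⇒ new: C.
Closure: {A, B, C, E, G, J, L, M, S, T, W} — 11 facts.

11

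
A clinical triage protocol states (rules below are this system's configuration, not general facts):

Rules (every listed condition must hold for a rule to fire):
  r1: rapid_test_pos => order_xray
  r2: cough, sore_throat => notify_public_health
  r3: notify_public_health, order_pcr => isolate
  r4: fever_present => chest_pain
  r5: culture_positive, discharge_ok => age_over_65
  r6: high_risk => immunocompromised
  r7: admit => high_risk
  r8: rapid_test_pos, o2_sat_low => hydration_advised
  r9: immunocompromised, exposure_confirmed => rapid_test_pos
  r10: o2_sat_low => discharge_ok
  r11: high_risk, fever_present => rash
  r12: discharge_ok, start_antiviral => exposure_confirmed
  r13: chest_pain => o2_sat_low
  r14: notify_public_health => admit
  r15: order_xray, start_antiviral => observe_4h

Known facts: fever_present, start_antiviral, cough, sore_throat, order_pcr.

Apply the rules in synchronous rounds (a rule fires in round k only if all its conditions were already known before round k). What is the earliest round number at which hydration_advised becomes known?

6

Round 1 fires r2, r4, giving notify_public_health, chest_pain.
Round 2 fires r3, r13, r14, giving isolate, o2_sat_low, admit.
Round 3 fires r7, r10, giving high_risk, discharge_ok.
Round 4 fires r6, r11, r12, giving immunocompromised, rash, exposure_confirmed.
Round 5 fires r9, giving rapid_test_pos.
Round 6 fires r1, r8, giving order_xray, hydration_advised.
hydration_advised first appears in round 6.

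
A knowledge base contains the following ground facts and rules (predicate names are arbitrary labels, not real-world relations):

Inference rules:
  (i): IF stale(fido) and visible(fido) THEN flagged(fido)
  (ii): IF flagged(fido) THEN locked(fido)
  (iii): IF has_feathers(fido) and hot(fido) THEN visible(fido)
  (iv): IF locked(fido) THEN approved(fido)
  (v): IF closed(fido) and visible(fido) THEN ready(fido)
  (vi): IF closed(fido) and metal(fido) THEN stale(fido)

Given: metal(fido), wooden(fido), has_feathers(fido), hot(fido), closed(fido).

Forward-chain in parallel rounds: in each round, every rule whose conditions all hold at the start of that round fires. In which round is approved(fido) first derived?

4

Round 1 — (iii), (vi), derive visible(fido), stale(fido).
Round 2 — (i), (v), derive flagged(fido), ready(fido).
Round 3 — (ii), derive locked(fido).
Round 4 — (iv), derive approved(fido).
approved(fido) first appears in round 4.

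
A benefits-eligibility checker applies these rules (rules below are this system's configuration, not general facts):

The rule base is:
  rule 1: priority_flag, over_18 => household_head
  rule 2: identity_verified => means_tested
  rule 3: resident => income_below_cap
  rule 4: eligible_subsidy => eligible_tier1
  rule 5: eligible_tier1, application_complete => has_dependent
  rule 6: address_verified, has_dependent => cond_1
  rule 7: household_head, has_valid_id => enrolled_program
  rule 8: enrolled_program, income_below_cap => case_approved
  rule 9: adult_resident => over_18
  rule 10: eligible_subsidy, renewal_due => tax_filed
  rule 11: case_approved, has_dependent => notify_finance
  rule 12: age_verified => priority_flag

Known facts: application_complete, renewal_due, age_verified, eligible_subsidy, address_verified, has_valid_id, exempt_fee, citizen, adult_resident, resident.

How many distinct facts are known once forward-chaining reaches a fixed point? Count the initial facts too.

21

Round 1: rule 3 [resident => income_below_cap]; rule 4 [eligible_subsidy => eligible_tier1]; rule 9 [adult_resident => over_18]; rule 10 [eligible_subsidy, renewal_due => tax_filed]; rule 12 [age_verified => priority_flag]. Adds income_below_cap, eligible_tier1, over_18, tax_filed, priority_flag.
Round 2: rule 1 [priority_flag, over_18 => household_head]; rule 5 [eligible_tier1, application_complete => has_dependent]. Adds household_head, has_dependent.
Round 3: rule 6 [address_verified, has_dependent => cond_1]; rule 7 [household_head, has_valid_id => enrolled_program]. Adds cond_1, enrolled_program.
Round 4: rule 8 [enrolled_program, income_below_cap => case_approved]. Adds case_approved.
Round 5: rule 11 [case_approved, has_dependent => notify_finance]. Adds notify_finance.
Closure: {address_verified, adult_resident, age_verified, application_complete, case_approved, citizen, cond_1, eligible_subsidy, eligible_tier1, enrolled_program, exempt_fee, has_dependent, has_valid_id, household_head, income_below_cap, notify_finance, over_18, priority_flag, renewal_due, resident, tax_filed} — 21 facts.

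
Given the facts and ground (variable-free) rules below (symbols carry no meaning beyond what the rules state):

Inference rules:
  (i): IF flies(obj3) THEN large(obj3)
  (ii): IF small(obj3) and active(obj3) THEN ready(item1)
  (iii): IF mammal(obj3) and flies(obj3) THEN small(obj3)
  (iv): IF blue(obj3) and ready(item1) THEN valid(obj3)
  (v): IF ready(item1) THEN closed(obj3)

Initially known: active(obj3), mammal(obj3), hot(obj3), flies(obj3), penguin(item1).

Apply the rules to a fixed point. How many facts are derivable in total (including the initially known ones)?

9

Round 1 — (i), (iii), derive large(obj3), small(obj3).
Round 2 — (ii), derive ready(item1).
Round 3 — (v), derive closed(obj3).
Closure: {active(obj3), closed(obj3), flies(obj3), hot(obj3), large(obj3), mammal(obj3), penguin(item1), ready(item1), small(obj3)} — 9 facts.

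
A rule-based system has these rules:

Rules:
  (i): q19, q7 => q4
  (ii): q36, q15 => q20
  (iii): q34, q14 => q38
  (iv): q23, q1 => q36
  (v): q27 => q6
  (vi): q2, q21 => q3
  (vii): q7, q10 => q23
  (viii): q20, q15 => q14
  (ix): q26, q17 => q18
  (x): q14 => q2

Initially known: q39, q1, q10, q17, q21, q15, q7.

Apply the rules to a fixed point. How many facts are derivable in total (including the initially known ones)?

[1] (vii) [q7, q10 => q23]. ⇒ new: q23.
[2] (iv) [q23, q1 => q36]. ⇒ new: q36.
[3] (ii) [q36, q15 => q20]. ⇒ new: q20.
[4] (viii) [q20, q15 => q14]. ⇒ new: q14.
[5] (x) [q14 => q2]. ⇒ new: q2.
[6] (vi) [q2, q21 => q3]. ⇒ new: q3.
Closure: {q1, q10, q14, q15, q17, q2, q20, q21, q23, q3, q36, q39, q7} — 13 facts.

13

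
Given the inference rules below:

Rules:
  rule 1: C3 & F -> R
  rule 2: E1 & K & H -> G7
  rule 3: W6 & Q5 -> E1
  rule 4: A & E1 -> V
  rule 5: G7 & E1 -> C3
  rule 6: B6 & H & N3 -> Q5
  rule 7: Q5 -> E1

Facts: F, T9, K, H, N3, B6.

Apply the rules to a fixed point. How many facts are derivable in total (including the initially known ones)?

11

[1] rule 6 [B6 & H & N3 -> Q5]. ⇒ new: Q5.
[2] rule 7 [Q5 -> E1]. ⇒ new: E1.
[3] rule 2 [E1 & K & H -> G7]. ⇒ new: G7.
[4] rule 5 [G7 & E1 -> C3]. ⇒ new: C3.
[5] rule 1 [C3 & F -> R]. ⇒ new: R.
Closure: {B6, C3, E1, F, G7, H, K, N3, Q5, R, T9} — 11 facts.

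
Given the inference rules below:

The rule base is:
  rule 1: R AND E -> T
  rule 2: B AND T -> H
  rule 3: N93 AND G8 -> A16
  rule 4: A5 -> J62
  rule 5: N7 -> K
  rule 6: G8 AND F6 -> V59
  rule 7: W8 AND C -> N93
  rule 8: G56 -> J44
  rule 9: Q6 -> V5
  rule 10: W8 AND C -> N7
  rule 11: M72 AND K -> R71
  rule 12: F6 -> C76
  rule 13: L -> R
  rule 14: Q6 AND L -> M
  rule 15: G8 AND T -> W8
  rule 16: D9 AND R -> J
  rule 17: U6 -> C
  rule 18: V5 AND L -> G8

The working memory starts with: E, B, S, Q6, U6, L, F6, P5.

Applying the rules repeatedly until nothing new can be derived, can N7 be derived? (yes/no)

Round 1 — rule 9, rule 12, rule 13, rule 14, rule 17, derive V5, C76, R, M, C.
Round 2 — rule 1, rule 18, derive T, G8.
Round 3 — rule 2, rule 6, rule 15, derive H, V59, W8.
Round 4 — rule 7, rule 10, derive N93, N7.
Round 5 — rule 3, rule 5, derive A16, K.
N7 appears in round 4, so it is derivable.

yes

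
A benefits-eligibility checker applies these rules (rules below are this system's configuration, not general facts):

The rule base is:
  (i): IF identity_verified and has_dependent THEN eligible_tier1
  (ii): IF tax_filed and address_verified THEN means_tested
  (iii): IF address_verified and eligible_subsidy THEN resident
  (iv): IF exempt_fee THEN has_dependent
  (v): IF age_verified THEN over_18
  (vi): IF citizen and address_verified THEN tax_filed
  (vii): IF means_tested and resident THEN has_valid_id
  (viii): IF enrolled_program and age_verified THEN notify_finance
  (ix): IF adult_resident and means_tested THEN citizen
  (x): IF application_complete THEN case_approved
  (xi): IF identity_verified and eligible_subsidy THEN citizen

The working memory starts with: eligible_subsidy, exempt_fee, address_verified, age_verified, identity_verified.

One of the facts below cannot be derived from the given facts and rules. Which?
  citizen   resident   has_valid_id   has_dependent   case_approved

case_approved

Round 1: (iii) [IF address_verified and eligible_subsidy THEN resident]; (iv) [IF exempt_fee THEN has_dependent]; (v) [IF age_verified THEN over_18]; (xi) [IF identity_verified and eligible_subsidy THEN citizen]. New: resident, has_dependent, over_18, citizen.
Round 2: (i) [IF identity_verified and has_dependent THEN eligible_tier1]; (vi) [IF citizen and address_verified THEN tax_filed]. New: eligible_tier1, tax_filed.
Round 3: (ii) [IF tax_filed and address_verified THEN means_tested]. New: means_tested.
Round 4: (vii) [IF means_tested and resident THEN has_valid_id]. New: has_valid_id.
Derived: resident (round 1), has_dependent (round 1), has_valid_id (round 4), citizen (round 1). case_approved never appears in any round.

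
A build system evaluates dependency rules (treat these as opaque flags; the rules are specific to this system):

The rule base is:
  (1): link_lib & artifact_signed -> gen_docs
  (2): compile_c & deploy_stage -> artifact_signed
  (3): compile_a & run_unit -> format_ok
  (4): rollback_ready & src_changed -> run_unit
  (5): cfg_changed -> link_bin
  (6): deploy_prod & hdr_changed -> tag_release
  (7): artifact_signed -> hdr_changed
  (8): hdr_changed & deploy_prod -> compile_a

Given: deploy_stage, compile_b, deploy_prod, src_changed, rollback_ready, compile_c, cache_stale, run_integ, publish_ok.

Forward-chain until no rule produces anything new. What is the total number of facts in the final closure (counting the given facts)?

[1] (2) [compile_c & deploy_stage -> artifact_signed]; (4) [rollback_ready & src_changed -> run_unit]. ⇒ new: artifact_signed, run_unit.
[2] (7) [artifact_signed -> hdr_changed]. ⇒ new: hdr_changed.
[3] (6) [deploy_prod & hdr_changed -> tag_release]; (8) [hdr_changed & deploy_prod -> compile_a]. ⇒ new: tag_release, compile_a.
[4] (3) [compile_a & run_unit -> format_ok]. ⇒ new: format_ok.
Closure: {artifact_signed, cache_stale, compile_a, compile_b, compile_c, deploy_prod, deploy_stage, format_ok, hdr_changed, publish_ok, rollback_ready, run_integ, run_unit, src_changed, tag_release} — 15 facts.

15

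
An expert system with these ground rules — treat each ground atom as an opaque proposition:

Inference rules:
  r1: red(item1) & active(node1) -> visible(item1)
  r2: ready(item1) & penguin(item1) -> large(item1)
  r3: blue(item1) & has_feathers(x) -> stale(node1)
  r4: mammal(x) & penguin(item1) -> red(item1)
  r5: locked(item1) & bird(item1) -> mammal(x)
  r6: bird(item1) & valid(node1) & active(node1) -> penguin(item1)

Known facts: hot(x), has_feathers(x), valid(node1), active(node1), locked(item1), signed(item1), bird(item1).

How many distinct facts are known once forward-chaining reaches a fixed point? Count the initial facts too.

Round 1 — r5, r6, derive mammal(x), penguin(item1).
Round 2 — r4, derive red(item1).
Round 3 — r1, derive visible(item1).
Closure: {active(node1), bird(item1), has_feathers(x), hot(x), locked(item1), mammal(x), penguin(item1), red(item1), signed(item1), valid(node1), visible(item1)} — 11 facts.

11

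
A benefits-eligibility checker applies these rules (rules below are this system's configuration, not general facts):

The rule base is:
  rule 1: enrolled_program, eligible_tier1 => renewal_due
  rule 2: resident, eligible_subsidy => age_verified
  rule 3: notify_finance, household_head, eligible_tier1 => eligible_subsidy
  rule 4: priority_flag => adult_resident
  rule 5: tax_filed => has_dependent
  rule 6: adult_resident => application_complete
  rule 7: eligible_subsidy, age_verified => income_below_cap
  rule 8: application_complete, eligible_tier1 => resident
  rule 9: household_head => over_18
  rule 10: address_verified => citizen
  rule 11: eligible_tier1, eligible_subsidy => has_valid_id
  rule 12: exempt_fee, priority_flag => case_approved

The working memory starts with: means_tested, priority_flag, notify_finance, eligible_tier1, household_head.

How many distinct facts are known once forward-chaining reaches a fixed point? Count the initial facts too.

Round 1: rule 3 [notify_finance, household_head, eligible_tier1 => eligible_subsidy]; rule 4 [priority_flag => adult_resident]; rule 9 [household_head => over_18]. New: eligible_subsidy, adult_resident, over_18.
Round 2: rule 6 [adult_resident => application_complete]; rule 11 [eligible_tier1, eligible_subsidy => has_valid_id]. New: application_complete, has_valid_id.
Round 3: rule 8 [application_complete, eligible_tier1 => resident]. New: resident.
Round 4: rule 2 [resident, eligible_subsidy => age_verified]. New: age_verified.
Round 5: rule 7 [eligible_subsidy, age_verified => income_below_cap]. New: income_below_cap.
Closure: {adult_resident, age_verified, application_complete, eligible_subsidy, eligible_tier1, has_valid_id, household_head, income_below_cap, means_tested, notify_finance, over_18, priority_flag, resident} — 13 facts.

13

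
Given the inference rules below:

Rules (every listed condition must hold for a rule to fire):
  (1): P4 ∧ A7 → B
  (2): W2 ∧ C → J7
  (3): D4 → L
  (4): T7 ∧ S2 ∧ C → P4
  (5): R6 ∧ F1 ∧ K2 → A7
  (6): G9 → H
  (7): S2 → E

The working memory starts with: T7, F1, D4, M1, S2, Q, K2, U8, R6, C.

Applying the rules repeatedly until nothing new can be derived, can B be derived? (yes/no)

yes

Round 1: (3) [D4 → L]; (4) [T7 ∧ S2 ∧ C → P4]; (5) [R6 ∧ F1 ∧ K2 → A7]; (7) [S2 → E]. Adds L, P4, A7, E.
Round 2: (1) [P4 ∧ A7 → B]. Adds B.
B appears in round 2, so it is derivable.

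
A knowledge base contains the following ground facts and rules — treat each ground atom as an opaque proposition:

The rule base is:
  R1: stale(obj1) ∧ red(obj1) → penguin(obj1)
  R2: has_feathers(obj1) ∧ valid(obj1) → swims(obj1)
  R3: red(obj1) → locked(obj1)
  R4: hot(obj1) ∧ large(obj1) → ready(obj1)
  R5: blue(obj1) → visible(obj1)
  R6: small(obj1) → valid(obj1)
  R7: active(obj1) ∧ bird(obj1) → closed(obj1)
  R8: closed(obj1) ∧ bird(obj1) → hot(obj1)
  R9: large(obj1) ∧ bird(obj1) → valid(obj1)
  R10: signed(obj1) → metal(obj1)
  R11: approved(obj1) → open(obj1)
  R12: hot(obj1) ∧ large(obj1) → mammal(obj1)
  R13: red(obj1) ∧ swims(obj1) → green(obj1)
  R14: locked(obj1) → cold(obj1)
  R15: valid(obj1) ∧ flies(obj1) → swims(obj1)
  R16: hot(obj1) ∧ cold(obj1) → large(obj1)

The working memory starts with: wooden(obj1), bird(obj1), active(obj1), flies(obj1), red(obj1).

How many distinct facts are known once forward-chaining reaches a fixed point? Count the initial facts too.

15

[1] R3 [red(obj1) → locked(obj1)]; R7 [active(obj1) ∧ bird(obj1) → closed(obj1)]. ⇒ new: locked(obj1), closed(obj1).
[2] R8 [closed(obj1) ∧ bird(obj1) → hot(obj1)]; R14 [locked(obj1) → cold(obj1)]. ⇒ new: hot(obj1), cold(obj1).
[3] R16 [hot(obj1) ∧ cold(obj1) → large(obj1)]. ⇒ new: large(obj1).
[4] R4 [hot(obj1) ∧ large(obj1) → ready(obj1)]; R9 [large(obj1) ∧ bird(obj1) → valid(obj1)]; R12 [hot(obj1) ∧ large(obj1) → mammal(obj1)]. ⇒ new: ready(obj1), valid(obj1), mammal(obj1).
[5] R15 [valid(obj1) ∧ flies(obj1) → swims(obj1)]. ⇒ new: swims(obj1).
[6] R13 [red(obj1) ∧ swims(obj1) → green(obj1)]. ⇒ new: green(obj1).
Closure: {active(obj1), bird(obj1), closed(obj1), cold(obj1), flies(obj1), green(obj1), hot(obj1), large(obj1), locked(obj1), mammal(obj1), ready(obj1), red(obj1), swims(obj1), valid(obj1), wooden(obj1)} — 15 facts.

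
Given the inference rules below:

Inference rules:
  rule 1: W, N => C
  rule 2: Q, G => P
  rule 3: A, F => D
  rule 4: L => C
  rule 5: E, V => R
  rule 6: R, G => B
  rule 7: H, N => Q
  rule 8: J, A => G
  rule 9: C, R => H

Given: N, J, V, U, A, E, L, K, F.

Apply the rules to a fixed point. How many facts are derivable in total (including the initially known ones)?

Round 1 fires rule 3, rule 4, rule 5, rule 8, giving D, C, R, G.
Round 2 fires rule 6, rule 9, giving B, H.
Round 3 fires rule 7, giving Q.
Round 4 fires rule 2, giving P.
Closure: {A, B, C, D, E, F, G, H, J, K, L, N, P, Q, R, U, V} — 17 facts.

17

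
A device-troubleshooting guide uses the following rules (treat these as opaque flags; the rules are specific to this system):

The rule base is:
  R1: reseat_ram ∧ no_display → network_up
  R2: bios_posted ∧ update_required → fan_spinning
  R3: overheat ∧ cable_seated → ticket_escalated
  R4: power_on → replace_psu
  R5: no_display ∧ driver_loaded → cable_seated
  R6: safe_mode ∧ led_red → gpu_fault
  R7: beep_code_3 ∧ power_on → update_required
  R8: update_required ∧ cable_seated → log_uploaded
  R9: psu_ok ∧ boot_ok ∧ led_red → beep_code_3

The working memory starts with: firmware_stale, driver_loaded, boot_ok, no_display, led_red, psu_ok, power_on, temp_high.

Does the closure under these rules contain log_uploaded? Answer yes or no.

Round 1 fires R4, R5, R9, giving replace_psu, cable_seated, beep_code_3.
Round 2 fires R7, giving update_required.
Round 3 fires R8, giving log_uploaded.
log_uploaded appears in round 3, so it is derivable.

yes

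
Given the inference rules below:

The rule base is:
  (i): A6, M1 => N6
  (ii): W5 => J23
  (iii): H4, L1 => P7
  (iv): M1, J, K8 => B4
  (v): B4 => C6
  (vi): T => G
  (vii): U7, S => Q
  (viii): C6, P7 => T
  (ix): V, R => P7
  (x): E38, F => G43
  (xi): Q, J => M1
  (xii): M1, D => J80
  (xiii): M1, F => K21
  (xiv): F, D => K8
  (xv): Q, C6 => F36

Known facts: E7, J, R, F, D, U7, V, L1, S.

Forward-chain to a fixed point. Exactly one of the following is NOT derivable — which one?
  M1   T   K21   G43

G43

Round 1: (vii) [U7, S => Q]; (ix) [V, R => P7]; (xiv) [F, D => K8]. New: Q, P7, K8.
Round 2: (xi) [Q, J => M1]. New: M1.
Round 3: (iv) [M1, J, K8 => B4]; (xii) [M1, D => J80]; (xiii) [M1, F => K21]. New: B4, J80, K21.
Round 4: (v) [B4 => C6]. New: C6.
Round 5: (viii) [C6, P7 => T]; (xv) [Q, C6 => F36]. New: T, F36.
Round 6: (vi) [T => G]. New: G.
Derived: K21 (round 3), T (round 5), M1 (round 2). G43 never appears in any round.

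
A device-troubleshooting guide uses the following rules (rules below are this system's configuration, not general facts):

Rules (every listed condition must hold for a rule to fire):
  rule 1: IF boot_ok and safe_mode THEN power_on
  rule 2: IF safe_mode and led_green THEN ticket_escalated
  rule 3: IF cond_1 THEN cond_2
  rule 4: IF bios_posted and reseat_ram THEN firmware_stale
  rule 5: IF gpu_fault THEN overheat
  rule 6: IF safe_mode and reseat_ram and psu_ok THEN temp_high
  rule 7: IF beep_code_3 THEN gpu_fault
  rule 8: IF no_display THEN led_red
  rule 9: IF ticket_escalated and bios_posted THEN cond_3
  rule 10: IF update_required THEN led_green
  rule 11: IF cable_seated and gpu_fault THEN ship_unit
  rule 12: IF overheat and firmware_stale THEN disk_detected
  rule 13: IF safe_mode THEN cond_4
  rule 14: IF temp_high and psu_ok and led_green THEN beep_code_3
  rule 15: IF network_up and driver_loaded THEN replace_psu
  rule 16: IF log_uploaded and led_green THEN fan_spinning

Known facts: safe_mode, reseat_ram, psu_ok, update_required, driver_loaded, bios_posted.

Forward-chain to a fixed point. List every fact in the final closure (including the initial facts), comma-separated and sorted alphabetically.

Round 1 fires rule 4, rule 6, rule 10, rule 13, giving firmware_stale, temp_high, led_green, cond_4.
Round 2 fires rule 2, rule 14, giving ticket_escalated, beep_code_3.
Round 3 fires rule 7, rule 9, giving gpu_fault, cond_3.
Round 4 fires rule 5, giving overheat.
Round 5 fires rule 12, giving disk_detected.

beep_code_3, bios_posted, cond_3, cond_4, disk_detected, driver_loaded, firmware_stale, gpu_fault, led_green, overheat, psu_ok, reseat_ram, safe_mode, temp_high, ticket_escalated, update_required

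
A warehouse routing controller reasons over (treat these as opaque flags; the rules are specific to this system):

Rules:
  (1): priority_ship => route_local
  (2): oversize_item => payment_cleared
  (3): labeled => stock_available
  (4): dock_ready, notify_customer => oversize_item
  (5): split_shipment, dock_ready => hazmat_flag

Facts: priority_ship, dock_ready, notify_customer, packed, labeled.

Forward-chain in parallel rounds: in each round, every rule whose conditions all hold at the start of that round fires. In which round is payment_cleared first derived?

Round 1: (1) [priority_ship => route_local]; (3) [labeled => stock_available]; (4) [dock_ready, notify_customer => oversize_item]. Adds route_local, stock_available, oversize_item.
Round 2: (2) [oversize_item => payment_cleared]. Adds payment_cleared.
payment_cleared first appears in round 2.

2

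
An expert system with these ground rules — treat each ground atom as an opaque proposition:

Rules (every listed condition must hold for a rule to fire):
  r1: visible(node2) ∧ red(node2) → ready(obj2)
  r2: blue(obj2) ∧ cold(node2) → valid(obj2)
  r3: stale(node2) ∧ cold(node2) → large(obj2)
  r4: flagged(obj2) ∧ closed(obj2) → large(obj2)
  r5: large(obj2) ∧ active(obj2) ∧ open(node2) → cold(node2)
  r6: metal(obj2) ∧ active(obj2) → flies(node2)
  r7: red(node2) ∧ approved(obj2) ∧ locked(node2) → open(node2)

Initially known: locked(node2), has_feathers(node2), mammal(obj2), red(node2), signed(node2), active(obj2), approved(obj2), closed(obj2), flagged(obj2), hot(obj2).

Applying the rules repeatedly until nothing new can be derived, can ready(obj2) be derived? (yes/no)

no

Round 1: r4 [flagged(obj2) ∧ closed(obj2) → large(obj2)]; r7 [red(node2) ∧ approved(obj2) ∧ locked(node2) → open(node2)]. Adds large(obj2), open(node2).
Round 2: r5 [large(obj2) ∧ active(obj2) ∧ open(node2) → cold(node2)]. Adds cold(node2).
Fixed point reached. ready(obj2) is concluded only by r1; r1 needs visible(node2) (never derived).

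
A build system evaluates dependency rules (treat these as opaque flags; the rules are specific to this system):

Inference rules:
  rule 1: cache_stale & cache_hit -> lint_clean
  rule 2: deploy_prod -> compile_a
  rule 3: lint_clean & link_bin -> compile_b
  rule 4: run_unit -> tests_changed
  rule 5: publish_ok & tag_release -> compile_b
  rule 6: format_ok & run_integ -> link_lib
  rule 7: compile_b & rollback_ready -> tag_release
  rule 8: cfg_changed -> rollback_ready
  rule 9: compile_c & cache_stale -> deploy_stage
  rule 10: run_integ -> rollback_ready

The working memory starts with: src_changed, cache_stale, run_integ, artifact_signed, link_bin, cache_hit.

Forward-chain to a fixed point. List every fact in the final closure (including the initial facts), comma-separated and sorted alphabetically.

artifact_signed, cache_hit, cache_stale, compile_b, link_bin, lint_clean, rollback_ready, run_integ, src_changed, tag_release

[1] rule 1 [cache_stale & cache_hit -> lint_clean]; rule 10 [run_integ -> rollback_ready]. ⇒ new: lint_clean, rollback_ready.
[2] rule 3 [lint_clean & link_bin -> compile_b]. ⇒ new: compile_b.
[3] rule 7 [compile_b & rollback_ready -> tag_release]. ⇒ new: tag_release.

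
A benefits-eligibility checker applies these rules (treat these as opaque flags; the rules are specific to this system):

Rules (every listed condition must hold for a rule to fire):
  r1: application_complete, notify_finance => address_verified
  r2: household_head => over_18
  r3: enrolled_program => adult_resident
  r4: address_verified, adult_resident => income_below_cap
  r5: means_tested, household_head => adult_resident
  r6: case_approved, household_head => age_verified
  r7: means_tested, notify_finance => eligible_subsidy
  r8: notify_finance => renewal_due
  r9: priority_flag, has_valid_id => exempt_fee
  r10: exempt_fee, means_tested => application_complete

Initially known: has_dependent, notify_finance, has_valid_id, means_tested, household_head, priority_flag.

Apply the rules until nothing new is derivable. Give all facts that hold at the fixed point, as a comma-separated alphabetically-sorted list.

Round 1: r2 [household_head => over_18]; r5 [means_tested, household_head => adult_resident]; r7 [means_tested, notify_finance => eligible_subsidy]; r8 [notify_finance => renewal_due]; r9 [priority_flag, has_valid_id => exempt_fee]. Adds over_18, adult_resident, eligible_subsidy, renewal_due, exempt_fee.
Round 2: r10 [exempt_fee, means_tested => application_complete]. Adds application_complete.
Round 3: r1 [application_complete, notify_finance => address_verified]. Adds address_verified.
Round 4: r4 [address_verified, adult_resident => income_below_cap]. Adds income_below_cap.

address_verified, adult_resident, application_complete, eligible_subsidy, exempt_fee, has_dependent, has_valid_id, household_head, income_below_cap, means_tested, notify_finance, over_18, priority_flag, renewal_due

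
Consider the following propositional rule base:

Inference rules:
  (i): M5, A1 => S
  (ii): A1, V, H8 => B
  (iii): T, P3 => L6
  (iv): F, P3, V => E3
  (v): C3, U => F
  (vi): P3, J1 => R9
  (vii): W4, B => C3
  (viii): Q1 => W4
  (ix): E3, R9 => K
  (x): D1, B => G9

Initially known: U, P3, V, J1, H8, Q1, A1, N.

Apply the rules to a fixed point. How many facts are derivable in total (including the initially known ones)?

15

Round 1 — (ii), (vi), (viii), derive B, R9, W4.
Round 2 — (vii), derive C3.
Round 3 — (v), derive F.
Round 4 — (iv), derive E3.
Round 5 — (ix), derive K.
Closure: {A1, B, C3, E3, F, H8, J1, K, N, P3, Q1, R9, U, V, W4} — 15 facts.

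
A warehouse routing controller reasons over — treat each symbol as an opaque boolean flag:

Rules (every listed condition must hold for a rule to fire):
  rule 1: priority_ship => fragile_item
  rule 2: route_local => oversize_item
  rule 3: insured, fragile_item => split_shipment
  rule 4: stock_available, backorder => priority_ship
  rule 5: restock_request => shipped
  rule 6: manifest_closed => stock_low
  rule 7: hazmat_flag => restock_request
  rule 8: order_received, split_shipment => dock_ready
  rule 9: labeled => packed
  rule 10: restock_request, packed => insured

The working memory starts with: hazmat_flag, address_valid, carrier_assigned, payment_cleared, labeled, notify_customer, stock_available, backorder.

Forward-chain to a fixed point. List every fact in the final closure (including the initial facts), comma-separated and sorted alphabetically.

address_valid, backorder, carrier_assigned, fragile_item, hazmat_flag, insured, labeled, notify_customer, packed, payment_cleared, priority_ship, restock_request, shipped, split_shipment, stock_available

Round 1: rule 4 [stock_available, backorder => priority_ship]; rule 7 [hazmat_flag => restock_request]; rule 9 [labeled => packed]. Adds priority_ship, restock_request, packed.
Round 2: rule 1 [priority_ship => fragile_item]; rule 5 [restock_request => shipped]; rule 10 [restock_request, packed => insured]. Adds fragile_item, shipped, insured.
Round 3: rule 3 [insured, fragile_item => split_shipment]. Adds split_shipment.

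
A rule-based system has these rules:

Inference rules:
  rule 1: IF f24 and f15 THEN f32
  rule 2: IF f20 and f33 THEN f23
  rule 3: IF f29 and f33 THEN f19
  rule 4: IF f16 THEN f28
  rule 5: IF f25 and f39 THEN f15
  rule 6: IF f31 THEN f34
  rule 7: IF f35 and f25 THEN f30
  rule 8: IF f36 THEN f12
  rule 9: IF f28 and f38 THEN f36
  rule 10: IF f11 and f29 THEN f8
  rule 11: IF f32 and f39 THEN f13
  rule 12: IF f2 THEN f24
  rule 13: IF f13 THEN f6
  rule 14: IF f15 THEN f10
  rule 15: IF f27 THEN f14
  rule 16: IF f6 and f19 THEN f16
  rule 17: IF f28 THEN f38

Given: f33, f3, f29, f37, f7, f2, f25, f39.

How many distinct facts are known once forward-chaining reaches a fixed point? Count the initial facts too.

20

[1] rule 3 [IF f29 and f33 THEN f19]; rule 5 [IF f25 and f39 THEN f15]; rule 12 [IF f2 THEN f24]. ⇒ new: f19, f15, f24.
[2] rule 1 [IF f24 and f15 THEN f32]; rule 14 [IF f15 THEN f10]. ⇒ new: f32, f10.
[3] rule 11 [IF f32 and f39 THEN f13]. ⇒ new: f13.
[4] rule 13 [IF f13 THEN f6]. ⇒ new: f6.
[5] rule 16 [IF f6 and f19 THEN f16]. ⇒ new: f16.
[6] rule 4 [IF f16 THEN f28]. ⇒ new: f28.
[7] rule 17 [IF f28 THEN f38]. ⇒ new: f38.
[8] rule 9 [IF f28 and f38 THEN f36]. ⇒ new: f36.
[9] rule 8 [IF f36 THEN f12]. ⇒ new: f12.
Closure: {f10, f12, f13, f15, f16, f19, f2, f24, f25, f28, f29, f3, f32, f33, f36, f37, f38, f39, f6, f7} — 20 facts.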